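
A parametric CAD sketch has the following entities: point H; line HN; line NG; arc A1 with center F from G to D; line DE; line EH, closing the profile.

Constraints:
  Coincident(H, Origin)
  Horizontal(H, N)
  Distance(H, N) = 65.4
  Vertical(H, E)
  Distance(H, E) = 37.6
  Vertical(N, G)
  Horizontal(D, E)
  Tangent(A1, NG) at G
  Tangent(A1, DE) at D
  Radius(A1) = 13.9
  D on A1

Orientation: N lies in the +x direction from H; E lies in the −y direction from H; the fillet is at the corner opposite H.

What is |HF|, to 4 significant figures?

56.69

H is at the origin; H and N share the same y with |HN| = 65.4 and N on the +x side, so N = (65.40, 0.000). H and E share the same x with |HE| = 37.6 and E on the −y side, so E = (0.000, -37.60). The virtual corner opposite H is at (65.40, -37.60). Since A1 is tangent to NG there, FG ⟂ NG and since A1 is tangent to DE there, FD ⟂ DE, with radius 13.9, so the center F sits 13.9 in from both sides at F = (51.50, -23.70). Then |HF| = |F − H| = 56.69.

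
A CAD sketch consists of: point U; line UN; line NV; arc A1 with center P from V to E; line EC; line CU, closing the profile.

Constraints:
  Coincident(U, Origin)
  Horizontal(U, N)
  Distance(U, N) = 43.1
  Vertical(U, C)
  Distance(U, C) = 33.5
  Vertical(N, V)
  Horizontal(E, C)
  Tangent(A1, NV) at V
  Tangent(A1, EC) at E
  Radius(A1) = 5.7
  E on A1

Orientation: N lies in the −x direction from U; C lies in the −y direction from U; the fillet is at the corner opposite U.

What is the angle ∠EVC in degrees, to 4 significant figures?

37.47°

U is at the origin; UN is horizontal with |UN| = 43.1 and N on the −x side, so N = (-43.10, 0.000). UC is vertical with |UC| = 33.5 and C on the −y side, so C = (0.000, -33.50). The virtual corner opposite U is at (-43.10, -33.50). Tangency of A1 to NV means the radius PV is perpendicular to NV and the tangent condition forces PE to be normal to EC, with radius 5.7, so the center P sits 5.7 in from both sides at P = (-37.40, -27.80). That places the tangent points at V = (-43.10, -27.80) on NV and E = (-37.40, -33.50) on EC. Then cos ∠EVC = VE·VC / (|VE||VC|), giving 37.47°.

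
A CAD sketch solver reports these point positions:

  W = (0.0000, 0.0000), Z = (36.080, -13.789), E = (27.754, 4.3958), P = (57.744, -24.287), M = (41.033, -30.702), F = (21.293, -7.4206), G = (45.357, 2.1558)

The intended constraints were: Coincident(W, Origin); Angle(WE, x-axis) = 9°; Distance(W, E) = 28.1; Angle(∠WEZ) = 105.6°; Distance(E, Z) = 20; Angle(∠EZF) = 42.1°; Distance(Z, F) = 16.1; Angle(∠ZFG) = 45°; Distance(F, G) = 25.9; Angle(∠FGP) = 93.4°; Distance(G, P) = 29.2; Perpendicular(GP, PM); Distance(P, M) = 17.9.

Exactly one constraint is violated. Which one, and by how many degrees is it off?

Perpendicular(GP, PM) — off by 4.10°.

W = (0.00, 0.00) ✓; WE at 9.000° ✓; |WE| = 28.10 ✓; ∠WEZ = 105.6° ✓; |EZ| = 20.00 ✓; ∠EZF = 42.10° ✓; |ZF| = 16.10 ✓; ∠ZFG = 45.00° ✓; |FG| = 25.90 ✓; ∠FGP = 93.40° ✓; |GP| = 29.20 ✓; ∠(GP, PM) = 94.10° ✗; |PM| = 17.90 ✓.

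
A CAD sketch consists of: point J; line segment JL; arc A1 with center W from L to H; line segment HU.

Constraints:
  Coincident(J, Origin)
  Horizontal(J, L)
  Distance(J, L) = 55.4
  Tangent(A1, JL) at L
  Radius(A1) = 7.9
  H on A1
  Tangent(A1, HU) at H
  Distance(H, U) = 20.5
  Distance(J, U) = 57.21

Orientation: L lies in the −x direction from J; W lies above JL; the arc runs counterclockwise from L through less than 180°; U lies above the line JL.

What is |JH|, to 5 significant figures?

48.299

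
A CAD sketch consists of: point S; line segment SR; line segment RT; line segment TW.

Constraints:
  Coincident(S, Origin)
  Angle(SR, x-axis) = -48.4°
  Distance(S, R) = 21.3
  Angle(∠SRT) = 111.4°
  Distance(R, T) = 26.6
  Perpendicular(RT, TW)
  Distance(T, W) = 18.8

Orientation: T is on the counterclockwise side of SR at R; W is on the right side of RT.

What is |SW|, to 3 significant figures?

51.7

S is at the origin; SR runs at -48.4° with length 21.3, so R = 21.3·(cos -48.4°, sin -48.4°) = (14.1, -15.9). ∠SRT = 111.4°, so RT runs at -48.4° + (180° − 111.4°) = 20.2° from the x-axis; with |RT| = 26.6, T = R + 26.6·(cos 20.2°, sin 20.2°) = (39.1, -6.74). RT is perpendicular to TW; with |TW| = 18.8 on the right of RT, W = T + 18.8·(0.345, -0.938) = (45.6, -24.4). Then |SW| = |W − S| = 51.7.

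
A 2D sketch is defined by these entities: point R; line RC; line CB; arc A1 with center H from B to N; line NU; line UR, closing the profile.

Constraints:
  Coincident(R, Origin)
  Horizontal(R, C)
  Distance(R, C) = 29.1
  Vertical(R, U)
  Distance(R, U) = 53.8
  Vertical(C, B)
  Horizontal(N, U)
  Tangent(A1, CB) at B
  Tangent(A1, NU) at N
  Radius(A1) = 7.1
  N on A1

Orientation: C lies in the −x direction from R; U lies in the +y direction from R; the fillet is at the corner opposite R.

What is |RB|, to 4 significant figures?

55.02

The virtual corner opposite R is at (-29.10, 53.80). Since A1 is tangent to CB there, HB ⟂ CB and the tangent condition forces HN to be normal to NU, with radius 7.1, so the center H sits 7.1 in from both sides at H = (-22.00, 46.70). That places the tangent points at B = (-29.10, 46.70) on CB and N = (-22.00, 53.80) on NU. Then |RB| = |B − R| = 55.02.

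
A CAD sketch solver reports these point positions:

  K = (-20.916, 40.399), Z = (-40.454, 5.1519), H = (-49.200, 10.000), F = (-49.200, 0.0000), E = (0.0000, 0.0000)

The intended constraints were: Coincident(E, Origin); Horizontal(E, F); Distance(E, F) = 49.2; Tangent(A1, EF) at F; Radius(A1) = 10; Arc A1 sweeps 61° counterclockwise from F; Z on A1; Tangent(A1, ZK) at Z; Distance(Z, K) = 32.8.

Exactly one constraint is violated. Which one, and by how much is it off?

Distance(Z, K) = 32.8 — off by 7.50.

E = (0.00, 0.00) ✓; E.y = 0.00, F.y = 0.00 ✓; |EF| = 49.20 ✓; ∠(HF, FE) = 90.00° ✓; |HF| = 10.00 ✓; bearing(H→Z) − bearing(H→F) = 61.00° ✓; |HZ| = 10.00 ✓; ∠(HZ, ZK) = 90.00° ✓; |ZK| = 40.30 ✗.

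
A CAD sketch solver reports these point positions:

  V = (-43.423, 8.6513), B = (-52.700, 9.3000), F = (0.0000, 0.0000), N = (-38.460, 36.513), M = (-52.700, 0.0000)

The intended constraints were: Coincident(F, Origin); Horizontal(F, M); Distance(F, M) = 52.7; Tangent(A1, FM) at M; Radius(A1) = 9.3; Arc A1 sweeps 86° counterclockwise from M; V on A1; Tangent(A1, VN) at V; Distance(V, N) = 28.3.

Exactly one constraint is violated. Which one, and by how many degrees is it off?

Tangent(A1, VN) at V — off by 6.10°.

F = (0.00, 0.00) ✓; F.y = 0.00, M.y = 0.00 ✓; |FM| = 52.70 ✓; ∠(BM, MF) = 90.00° ✓; |BM| = 9.300 ✓; bearing(B→V) − bearing(B→M) = 86.00° ✓; |BV| = 9.300 ✓; ∠(BV, VN) = 96.10° ✗; |VN| = 28.30 ✓.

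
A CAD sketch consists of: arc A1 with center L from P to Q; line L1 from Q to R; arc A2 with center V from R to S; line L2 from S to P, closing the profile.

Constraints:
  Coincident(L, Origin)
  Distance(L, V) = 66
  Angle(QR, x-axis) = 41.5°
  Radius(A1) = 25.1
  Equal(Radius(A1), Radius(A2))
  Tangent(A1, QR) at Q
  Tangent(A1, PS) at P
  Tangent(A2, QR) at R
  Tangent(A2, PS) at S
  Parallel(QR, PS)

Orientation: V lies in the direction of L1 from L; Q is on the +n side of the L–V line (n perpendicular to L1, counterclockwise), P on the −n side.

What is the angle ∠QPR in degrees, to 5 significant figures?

52.743°

The slot axis is L1's direction at 41.5°, so u = (cos 41.5°, sin 41.5°) = (0.74896, 0.66262) and n = (−sin 41.5°, cos 41.5°) = (-0.66262, 0.74896). L is at the origin and V lies 66.0 along u from L, so V = 66.0·u = (49.431, 43.733). Tangency of A1 to both parallel lines with radius 25.1 puts Q and P at L ± 25.1·n: Q = (-16.632, 18.799), P = (16.632, -18.799). Equal radii place R and S the same way about V: R = V + 25.1·n = (32.799, 62.532), S = V − 25.1·n = (66.063, 24.934). Then cos ∠QPR = PQ·PR / (|PQ||PR|), giving 52.743°.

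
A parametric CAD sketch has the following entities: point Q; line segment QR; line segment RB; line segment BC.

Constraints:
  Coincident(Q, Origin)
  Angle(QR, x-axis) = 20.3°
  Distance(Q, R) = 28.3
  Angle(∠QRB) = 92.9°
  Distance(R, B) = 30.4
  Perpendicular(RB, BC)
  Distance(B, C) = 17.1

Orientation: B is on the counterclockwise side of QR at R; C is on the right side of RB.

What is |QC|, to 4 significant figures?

55.42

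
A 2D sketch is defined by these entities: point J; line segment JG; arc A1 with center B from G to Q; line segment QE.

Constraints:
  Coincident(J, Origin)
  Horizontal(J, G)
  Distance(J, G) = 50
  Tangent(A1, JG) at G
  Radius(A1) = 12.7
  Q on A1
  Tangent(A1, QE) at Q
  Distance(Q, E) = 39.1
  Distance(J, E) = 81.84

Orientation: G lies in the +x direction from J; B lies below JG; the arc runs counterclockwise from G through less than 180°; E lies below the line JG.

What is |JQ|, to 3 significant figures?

44.8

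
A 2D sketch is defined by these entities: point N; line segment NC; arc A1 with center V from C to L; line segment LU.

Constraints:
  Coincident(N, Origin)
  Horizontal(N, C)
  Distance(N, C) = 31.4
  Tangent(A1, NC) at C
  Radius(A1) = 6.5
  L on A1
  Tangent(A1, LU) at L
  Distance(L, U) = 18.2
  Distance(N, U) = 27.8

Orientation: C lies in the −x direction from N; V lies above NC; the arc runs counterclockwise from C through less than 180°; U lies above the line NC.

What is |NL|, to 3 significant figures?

25.7

Checks: |VL| = 6.500 ✓; ∠(VL, LU) = 90.00° ✓; |LU| = 18.20 ✓; |NU| = 27.80 ✓.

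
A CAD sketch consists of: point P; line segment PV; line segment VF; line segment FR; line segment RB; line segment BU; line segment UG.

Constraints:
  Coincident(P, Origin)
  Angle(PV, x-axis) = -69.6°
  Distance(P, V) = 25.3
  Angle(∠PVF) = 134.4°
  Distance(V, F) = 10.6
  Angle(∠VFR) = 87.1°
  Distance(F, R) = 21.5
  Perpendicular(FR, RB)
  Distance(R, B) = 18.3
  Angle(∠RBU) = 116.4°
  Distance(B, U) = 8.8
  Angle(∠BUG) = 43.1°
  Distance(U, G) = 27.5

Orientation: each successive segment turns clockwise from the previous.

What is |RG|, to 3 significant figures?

3.95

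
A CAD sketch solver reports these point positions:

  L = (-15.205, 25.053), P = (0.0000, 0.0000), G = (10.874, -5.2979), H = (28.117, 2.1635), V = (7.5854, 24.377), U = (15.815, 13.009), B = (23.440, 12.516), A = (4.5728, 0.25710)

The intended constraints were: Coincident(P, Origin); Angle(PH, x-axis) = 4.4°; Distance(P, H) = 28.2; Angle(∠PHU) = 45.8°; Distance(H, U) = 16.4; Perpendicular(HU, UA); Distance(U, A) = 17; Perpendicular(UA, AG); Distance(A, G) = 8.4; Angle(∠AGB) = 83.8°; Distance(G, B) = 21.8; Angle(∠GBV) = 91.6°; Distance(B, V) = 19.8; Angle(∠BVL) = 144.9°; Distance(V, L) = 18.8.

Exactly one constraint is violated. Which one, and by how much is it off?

Distance(V, L) = 18.8 — off by 4.00.

P = (0.00, 0.00) ✓; PH at 4.400° ✓; |PH| = 28.20 ✓; ∠PHU = 45.80° ✓; |HU| = 16.40 ✓; ∠(HU, UA) = 90.00° ✓; |UA| = 17.00 ✓; ∠(UA, AG) = 90.00° ✓; |AG| = 8.400 ✓; ∠AGB = 83.80° ✓; |GB| = 21.80 ✓; ∠GBV = 91.60° ✓; |BV| = 19.80 ✓; ∠BVL = 144.9° ✓; |VL| = 22.80 ✗.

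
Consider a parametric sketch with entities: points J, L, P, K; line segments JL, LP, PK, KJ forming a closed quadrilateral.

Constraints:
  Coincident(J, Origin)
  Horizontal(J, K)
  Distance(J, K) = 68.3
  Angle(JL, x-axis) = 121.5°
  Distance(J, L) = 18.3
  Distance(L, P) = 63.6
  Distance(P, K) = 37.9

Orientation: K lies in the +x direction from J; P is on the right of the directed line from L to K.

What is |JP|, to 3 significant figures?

46.7

J is at the origin; J and K share the same y with |JK| = 68.3 and K in +x, so K = (68.3, 0). JL runs at 121.5° with |JL| = 18.3, so L = (-9.56, 15.6). P is determined by |LP| = 63.6 and |PK| = 37.9 together: it lies at the intersection of circle(L, 63.6) and circle(K, 37.9). With |LK| = 79.4, the foot of the radical line on LK is 56.1 from L and the perpendicular offset is √(63.6² − 56.1²) = 29.9. Taking the right-of-LK solution: P = (39.6, -24.7).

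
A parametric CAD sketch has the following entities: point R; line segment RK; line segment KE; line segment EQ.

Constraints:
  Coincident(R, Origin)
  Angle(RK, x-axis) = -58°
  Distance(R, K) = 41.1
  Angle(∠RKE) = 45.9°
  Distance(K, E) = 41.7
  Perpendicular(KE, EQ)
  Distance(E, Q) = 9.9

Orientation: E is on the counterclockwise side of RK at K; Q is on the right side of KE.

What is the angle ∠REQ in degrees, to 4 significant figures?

156.1°

R is at the origin; RK runs at -58.0° with length 41.1, so K = 41.1·(cos -58.0°, sin -58.0°) = (21.78, -34.85). ∠RKE = 45.9°, so KE runs at -58.0° + (180° − 45.9°) = 76.10° from the x-axis; with |KE| = 41.7, E = K + 41.7·(cos 76.10°, sin 76.10°) = (31.80, 5.624). KE ⟂ EQ; with |EQ| = 9.9 on the right of KE, Q = E + 9.9·(0.9707, -0.2402) = (41.41, 3.246). Then cos ∠REQ = ER·EQ / (|ER||EQ|), giving 156.1°.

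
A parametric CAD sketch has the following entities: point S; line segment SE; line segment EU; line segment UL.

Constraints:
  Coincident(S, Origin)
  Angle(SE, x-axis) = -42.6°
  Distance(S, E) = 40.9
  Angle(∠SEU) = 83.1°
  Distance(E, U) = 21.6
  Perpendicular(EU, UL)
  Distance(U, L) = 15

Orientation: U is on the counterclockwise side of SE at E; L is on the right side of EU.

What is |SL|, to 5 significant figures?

58.054

∠SEU = 83.1°, so EU runs at -42.6° + (180° − 83.1°) = 54.300° from the x-axis; with |EU| = 21.6, U = E + 21.6·(cos 54.300°, sin 54.300°) = (42.711, -10.143). EU is perpendicular to UL; with |UL| = 15.0 on the right of EU, L = U + 15.0·(0.81208, -0.58354) = (54.892, -18.896). Then |SL| = |L − S| = 58.054.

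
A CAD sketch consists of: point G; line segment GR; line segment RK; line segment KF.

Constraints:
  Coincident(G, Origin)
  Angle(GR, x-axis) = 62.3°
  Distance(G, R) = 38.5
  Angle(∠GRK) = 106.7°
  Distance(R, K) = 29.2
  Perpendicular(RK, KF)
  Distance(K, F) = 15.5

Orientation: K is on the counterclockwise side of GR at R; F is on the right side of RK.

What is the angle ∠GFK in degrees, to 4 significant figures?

37.55°

∠GRK = 106.7°, so RK runs at 62.3° + (180° − 106.7°) = 135.6° from the x-axis; with |RK| = 29.2, K = R + 29.2·(cos 135.6°, sin 135.6°) = (-2.966, 54.52). RK ⟂ KF; with |KF| = 15.5 on the right of RK, F = K + 15.5·(0.6997, 0.7145) = (7.879, 65.59). Then cos ∠GFK = FG·FK / (|FG||FK|), giving 37.55°.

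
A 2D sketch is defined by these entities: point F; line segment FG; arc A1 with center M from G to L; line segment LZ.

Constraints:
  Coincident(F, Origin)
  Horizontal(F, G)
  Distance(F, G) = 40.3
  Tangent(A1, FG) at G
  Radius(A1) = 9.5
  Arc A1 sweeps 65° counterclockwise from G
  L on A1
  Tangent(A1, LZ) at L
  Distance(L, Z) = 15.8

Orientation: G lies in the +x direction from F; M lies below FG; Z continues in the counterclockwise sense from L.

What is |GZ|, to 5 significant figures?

25.019

F is at the origin; F and G share the same y with |FG| = 40.3 and G on the +x side, so G = (40.300, 0.0000). Since A1 is tangent to FG there, MG ⟂ FG, so M = G + (0, -9.5) = (40.300, -9.5000). On A1, G sits at bearing 90° from M; a 65° counterclockwise sweep puts L at bearing 155°, so L = M + 9.5·(cos 155°, sin 155°) = (31.690, -5.4851). Since A1 is tangent to LZ there, ML ⟂ LZ, so LZ runs along (−sin 155°, cos 155°); with |LZ| = 15.8, Z = (25.013, -19.805). Then |GZ| = |Z − G| = 25.019.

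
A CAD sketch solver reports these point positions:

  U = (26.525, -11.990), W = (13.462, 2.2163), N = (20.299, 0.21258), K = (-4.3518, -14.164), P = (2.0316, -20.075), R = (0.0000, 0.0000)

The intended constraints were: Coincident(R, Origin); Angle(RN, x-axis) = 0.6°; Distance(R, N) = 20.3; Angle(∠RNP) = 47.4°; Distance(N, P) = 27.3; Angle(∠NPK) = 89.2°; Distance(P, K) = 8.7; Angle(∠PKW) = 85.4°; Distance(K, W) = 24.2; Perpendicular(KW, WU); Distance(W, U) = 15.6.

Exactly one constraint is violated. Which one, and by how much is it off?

Distance(W, U) = 15.6 — off by 3.70.

R = (0.00, 0.00) ✓; RN at 0.6000° ✓; |RN| = 20.30 ✓; ∠RNP = 47.40° ✓; |NP| = 27.30 ✓; ∠NPK = 89.20° ✓; |PK| = 8.700 ✓; ∠PKW = 85.40° ✓; |KW| = 24.20 ✓; ∠(KW, WU) = 90.00° ✓; |WU| = 19.30 ✗.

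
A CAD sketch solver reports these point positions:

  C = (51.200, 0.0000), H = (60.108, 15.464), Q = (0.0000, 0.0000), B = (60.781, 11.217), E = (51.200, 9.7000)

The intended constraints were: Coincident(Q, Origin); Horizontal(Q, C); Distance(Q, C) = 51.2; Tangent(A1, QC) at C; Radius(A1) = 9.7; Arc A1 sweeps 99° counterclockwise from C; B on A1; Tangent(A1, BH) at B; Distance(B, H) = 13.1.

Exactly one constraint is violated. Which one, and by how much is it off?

Distance(B, H) = 13.1 — off by 8.80.

Q = (0.00, 0.00) ✓; Q.y = 0.00, C.y = 0.00 ✓; |QC| = 51.20 ✓; ∠(EC, CQ) = 90.00° ✓; |EC| = 9.700 ✓; bearing(E→B) − bearing(E→C) = 99.00° ✓; |EB| = 9.700 ✓; ∠(EB, BH) = 89.99° ✓; |BH| = 4.300 ✗.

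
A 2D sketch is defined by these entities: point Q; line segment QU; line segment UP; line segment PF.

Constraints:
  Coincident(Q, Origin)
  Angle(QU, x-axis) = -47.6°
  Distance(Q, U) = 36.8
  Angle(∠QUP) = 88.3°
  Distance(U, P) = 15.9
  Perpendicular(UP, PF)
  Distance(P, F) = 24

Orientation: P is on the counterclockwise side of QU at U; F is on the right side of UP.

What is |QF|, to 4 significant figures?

62.56

Q is at the origin; QU runs at -47.6° with length 36.8, so U = 36.8·(cos -47.6°, sin -47.6°) = (24.81, -27.18). ∠QUP = 88.3°, so UP runs at -47.6° + (180° − 88.3°) = 44.10° from the x-axis; with |UP| = 15.9, P = U + 15.9·(cos 44.10°, sin 44.10°) = (36.23, -16.11). The perpendicularity gives PF at right angles to UP; with |PF| = 24.0 on the right of UP, F = P + 24.0·(0.6959, -0.7181) = (52.93, -33.35). Then |QF| = |F − Q| = 62.56.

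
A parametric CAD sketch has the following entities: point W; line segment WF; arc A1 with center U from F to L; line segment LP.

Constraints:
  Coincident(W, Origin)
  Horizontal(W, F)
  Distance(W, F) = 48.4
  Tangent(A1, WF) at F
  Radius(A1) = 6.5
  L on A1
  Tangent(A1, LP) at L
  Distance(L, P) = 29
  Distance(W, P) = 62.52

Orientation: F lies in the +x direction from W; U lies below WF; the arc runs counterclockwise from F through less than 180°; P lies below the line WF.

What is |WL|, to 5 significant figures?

43.052

Checks: |UL| = 6.500 ✓; ∠(UL, LP) = 90.00° ✓; |LP| = 29.00 ✓; |WP| = 62.52 ✓.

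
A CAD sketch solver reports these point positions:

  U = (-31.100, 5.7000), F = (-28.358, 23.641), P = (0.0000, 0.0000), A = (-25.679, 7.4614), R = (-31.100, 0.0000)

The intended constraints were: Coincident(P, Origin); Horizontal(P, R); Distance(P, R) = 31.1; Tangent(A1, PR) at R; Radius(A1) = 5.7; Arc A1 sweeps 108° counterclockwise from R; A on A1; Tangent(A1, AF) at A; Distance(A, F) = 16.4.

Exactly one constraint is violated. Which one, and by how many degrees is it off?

Tangent(A1, AF) at A — off by 8.60°.

P = (0.00, 0.00) ✓; P.y = 0.00, R.y = 0.00 ✓; |PR| = 31.10 ✓; ∠(UR, RP) = 90.00° ✓; |UR| = 5.700 ✓; bearing(U→A) − bearing(U→R) = 108.0° ✓; |UA| = 5.700 ✓; ∠(UA, AF) = 98.60° ✗; |AF| = 16.40 ✓.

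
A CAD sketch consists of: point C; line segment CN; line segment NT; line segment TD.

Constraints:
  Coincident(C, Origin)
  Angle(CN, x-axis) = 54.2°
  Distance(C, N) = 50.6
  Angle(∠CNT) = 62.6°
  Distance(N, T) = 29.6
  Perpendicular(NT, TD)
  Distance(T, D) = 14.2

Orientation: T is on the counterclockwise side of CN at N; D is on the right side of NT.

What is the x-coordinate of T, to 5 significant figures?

0.31640

C is at the origin; CN runs at 54.2° with length 50.6, so N = 50.6·(cos 54.2°, sin 54.2°) = (29.599, 41.040). ∠CNT = 62.6°, so NT runs at 54.2° + (180° − 62.6°) = 171.60° from the x-axis; with |NT| = 29.6, T = N + 29.6·(cos 171.60°, sin 171.60°) = (0.31640, 45.364). So T.x = 0.31640.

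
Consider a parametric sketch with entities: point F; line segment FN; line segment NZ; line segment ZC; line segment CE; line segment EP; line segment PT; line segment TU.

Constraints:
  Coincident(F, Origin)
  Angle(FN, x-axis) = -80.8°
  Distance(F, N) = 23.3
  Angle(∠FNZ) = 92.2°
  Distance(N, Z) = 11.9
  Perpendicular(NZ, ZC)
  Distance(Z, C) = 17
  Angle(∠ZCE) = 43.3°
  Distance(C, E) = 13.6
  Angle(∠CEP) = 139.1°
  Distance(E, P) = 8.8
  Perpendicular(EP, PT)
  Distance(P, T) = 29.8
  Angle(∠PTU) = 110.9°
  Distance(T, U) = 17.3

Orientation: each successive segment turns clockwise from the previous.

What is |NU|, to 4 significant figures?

40.92

F is at the origin; FN runs at -80.8° with length 23.3, so N = (3.725, -23.00). ∠FNZ = 92.2° gives NZ at -168.6° from the x-axis; with |NZ| = 11.9, Z = (-7.940, -25.35). The perpendicularity gives ZC at right angles to NZ, so ZC runs at 101.4°; with |ZC| = 17.0, C = (-11.30, -8.688). ∠ZCE = 43.3° gives CE at -35.30° from the x-axis; with |CE| = 13.6, E = (-0.2007, -16.55). ∠CEP = 139.1° gives EP at -76.20° from the x-axis; with |EP| = 8.8, P = (1.898, -25.09). EP is perpendicular to PT, so PT runs at -166.2°; with |PT| = 29.8, T = (-27.04, -32.20). ∠PTU = 110.9° gives TU at 124.7° from the x-axis; with |TU| = 17.3, U = (-36.89, -17.98). Then |NU| = |U − N| = 40.92.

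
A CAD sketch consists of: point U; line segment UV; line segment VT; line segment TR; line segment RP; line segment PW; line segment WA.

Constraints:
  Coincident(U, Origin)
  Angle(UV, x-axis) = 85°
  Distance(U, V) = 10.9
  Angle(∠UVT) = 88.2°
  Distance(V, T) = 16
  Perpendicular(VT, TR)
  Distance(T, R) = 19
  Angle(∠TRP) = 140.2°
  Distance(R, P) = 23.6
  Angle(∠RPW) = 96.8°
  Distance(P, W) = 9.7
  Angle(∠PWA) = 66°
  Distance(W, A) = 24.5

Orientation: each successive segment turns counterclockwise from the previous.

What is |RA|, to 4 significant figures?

2.739

∠RPW = 96.8° gives PW at 29.80° from the x-axis; with |PW| = 9.7, W = (6.403, -21.34). ∠PWA = 66.0° gives WA at 143.8° from the x-axis; with |WA| = 24.5, A = (-13.37, -6.875). Then |RA| = |A − R| = 2.739.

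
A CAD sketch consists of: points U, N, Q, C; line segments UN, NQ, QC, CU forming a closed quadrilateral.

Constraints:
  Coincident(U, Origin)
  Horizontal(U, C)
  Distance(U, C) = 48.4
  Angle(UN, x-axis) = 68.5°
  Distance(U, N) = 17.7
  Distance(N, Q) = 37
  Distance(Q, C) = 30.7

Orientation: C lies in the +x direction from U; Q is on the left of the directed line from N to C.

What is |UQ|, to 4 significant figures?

50.69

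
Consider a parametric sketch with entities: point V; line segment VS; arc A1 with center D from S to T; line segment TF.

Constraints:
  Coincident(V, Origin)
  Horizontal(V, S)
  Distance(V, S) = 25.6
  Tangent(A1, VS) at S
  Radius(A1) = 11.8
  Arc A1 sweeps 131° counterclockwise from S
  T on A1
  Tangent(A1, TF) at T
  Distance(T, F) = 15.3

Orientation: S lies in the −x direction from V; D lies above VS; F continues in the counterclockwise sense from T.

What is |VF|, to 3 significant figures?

41.0

V is at the origin; V and S share the same y with |VS| = 25.6 and S on the −x side, so S = (-25.6, 0.00). Tangency of A1 to VS means the radius DS is perpendicular to VS, so D = S + (0, 11.8) = (-25.6, 11.8). On A1, S sits at bearing -90° from D; a 131° counterclockwise sweep puts T at bearing 41°, so T = D + 11.8·(cos 41°, sin 41°) = (-16.7, 19.5). The tangent condition forces DT to be normal to TF, so TF runs along (−sin 41°, cos 41°); with |TF| = 15.3, F = (-26.7, 31.1). Then |VF| = |F − V| = 41.0.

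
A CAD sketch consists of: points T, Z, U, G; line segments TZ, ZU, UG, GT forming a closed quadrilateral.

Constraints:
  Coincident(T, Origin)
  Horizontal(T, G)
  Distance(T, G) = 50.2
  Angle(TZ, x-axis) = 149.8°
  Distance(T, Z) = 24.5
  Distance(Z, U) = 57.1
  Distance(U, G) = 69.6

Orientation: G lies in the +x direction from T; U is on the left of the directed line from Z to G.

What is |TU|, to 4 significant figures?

59.78

T is at the origin; T and G share the same y with |TG| = 50.2 and G in +x, so G = (50.2, 0). TZ runs at 149.8° with |TZ| = 24.5, so Z = (-21.17, 12.32). U is determined by |ZU| = 57.1 and |UG| = 69.6 together: it lies at the intersection of circle(Z, 57.1) and circle(G, 69.6). With |ZG| = 72.43, the foot of the radical line on ZG is 25.28 from Z and the perpendicular offset is √(57.1² − 25.28²) = 51.20. Taking the left-of-ZG solution: U = (12.45, 58.47).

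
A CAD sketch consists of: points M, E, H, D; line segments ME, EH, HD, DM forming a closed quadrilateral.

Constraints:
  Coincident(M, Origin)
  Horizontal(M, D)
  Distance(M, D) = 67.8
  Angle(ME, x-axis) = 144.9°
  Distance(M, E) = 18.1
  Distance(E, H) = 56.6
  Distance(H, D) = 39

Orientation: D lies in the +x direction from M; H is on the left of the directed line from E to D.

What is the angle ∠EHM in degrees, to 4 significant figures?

17.40°

Checks: M.y = 0.00, D.y = 0.00 ✓; |EH| = 56.60 ✓; |HD| = 39.00 ✓.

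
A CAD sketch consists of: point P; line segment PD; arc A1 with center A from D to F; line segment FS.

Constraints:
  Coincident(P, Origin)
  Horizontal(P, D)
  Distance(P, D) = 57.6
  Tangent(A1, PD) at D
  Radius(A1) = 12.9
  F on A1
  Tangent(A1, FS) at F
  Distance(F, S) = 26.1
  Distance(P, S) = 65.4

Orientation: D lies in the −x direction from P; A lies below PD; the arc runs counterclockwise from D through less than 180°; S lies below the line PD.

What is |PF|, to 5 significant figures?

70.745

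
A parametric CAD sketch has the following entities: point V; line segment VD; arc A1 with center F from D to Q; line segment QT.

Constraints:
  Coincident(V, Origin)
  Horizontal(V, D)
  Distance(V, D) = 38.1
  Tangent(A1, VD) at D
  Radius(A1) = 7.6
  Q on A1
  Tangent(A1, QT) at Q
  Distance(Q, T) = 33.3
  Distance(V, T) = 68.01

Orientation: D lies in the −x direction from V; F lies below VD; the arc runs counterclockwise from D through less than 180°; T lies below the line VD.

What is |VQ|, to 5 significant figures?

45.325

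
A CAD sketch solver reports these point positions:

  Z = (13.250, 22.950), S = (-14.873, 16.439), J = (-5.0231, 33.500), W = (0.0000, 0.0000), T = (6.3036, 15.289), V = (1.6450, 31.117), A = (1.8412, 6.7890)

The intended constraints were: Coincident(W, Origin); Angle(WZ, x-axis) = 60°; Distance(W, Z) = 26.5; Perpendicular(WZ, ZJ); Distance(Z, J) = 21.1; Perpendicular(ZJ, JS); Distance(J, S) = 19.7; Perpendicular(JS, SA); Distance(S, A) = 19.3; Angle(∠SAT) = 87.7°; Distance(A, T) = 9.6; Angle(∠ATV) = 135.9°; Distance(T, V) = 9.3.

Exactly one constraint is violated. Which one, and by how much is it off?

Distance(T, V) = 9.3 — off by 7.20.

W = (0.00, 0.00) ✓; WZ at 60.00° ✓; |WZ| = 26.50 ✓; ∠(WZ, ZJ) = 90.00° ✓; |ZJ| = 21.10 ✓; ∠(ZJ, JS) = 90.00° ✓; |JS| = 19.70 ✓; ∠(JS, SA) = 90.00° ✓; |SA| = 19.30 ✓; ∠SAT = 87.70° ✓; |AT| = 9.600 ✓; ∠ATV = 135.9° ✓; |TV| = 16.50 ✗.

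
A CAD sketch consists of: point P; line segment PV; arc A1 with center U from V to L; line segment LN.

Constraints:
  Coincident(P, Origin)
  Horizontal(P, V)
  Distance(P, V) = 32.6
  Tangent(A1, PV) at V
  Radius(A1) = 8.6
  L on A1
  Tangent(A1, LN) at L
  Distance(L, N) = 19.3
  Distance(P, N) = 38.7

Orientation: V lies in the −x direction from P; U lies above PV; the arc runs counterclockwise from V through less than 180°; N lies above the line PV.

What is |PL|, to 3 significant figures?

25.8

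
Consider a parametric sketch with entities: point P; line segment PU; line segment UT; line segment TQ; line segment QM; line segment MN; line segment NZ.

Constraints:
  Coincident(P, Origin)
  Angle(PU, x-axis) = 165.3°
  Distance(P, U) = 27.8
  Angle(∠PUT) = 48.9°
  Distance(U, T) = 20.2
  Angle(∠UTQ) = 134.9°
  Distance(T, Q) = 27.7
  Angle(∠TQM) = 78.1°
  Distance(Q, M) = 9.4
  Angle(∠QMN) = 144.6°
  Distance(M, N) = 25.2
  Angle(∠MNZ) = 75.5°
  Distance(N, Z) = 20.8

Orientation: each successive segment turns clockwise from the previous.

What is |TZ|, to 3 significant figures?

8.37

P is at the origin; PU runs at 165.3° with length 27.8, so U = (-26.9, 7.05). ∠PUT = 48.9° gives UT at 34.2° from the x-axis; with |UT| = 20.2, T = (-10.2, 18.4). ∠UTQ = 134.9° gives TQ at -10.9° from the x-axis; with |TQ| = 27.7, Q = (17.0, 13.2). ∠TQM = 78.1° gives QM at -113° from the x-axis; with |QM| = 9.4, M = (13.4, 4.51). ∠QMN = 144.6° gives MN at -148° from the x-axis; with |MN| = 25.2, N = (-8.04, -8.77). ∠MNZ = 75.5° gives NZ at 107° from the x-axis; with |NZ| = 20.8, Z = (-14.2, 11.1). Then |TZ| = |Z − T| = 8.37.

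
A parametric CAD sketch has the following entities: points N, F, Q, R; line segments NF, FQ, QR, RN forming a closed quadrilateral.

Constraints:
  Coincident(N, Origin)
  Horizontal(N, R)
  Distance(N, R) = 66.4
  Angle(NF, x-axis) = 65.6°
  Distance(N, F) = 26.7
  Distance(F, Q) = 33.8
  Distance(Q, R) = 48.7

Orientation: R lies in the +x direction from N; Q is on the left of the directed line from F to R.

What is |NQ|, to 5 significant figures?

57.622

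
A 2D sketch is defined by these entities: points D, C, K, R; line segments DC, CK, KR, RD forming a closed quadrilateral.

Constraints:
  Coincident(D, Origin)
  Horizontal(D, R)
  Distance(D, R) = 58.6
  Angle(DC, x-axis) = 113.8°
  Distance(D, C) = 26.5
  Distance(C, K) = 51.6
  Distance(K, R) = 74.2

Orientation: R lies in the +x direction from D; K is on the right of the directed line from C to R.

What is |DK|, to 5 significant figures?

29.254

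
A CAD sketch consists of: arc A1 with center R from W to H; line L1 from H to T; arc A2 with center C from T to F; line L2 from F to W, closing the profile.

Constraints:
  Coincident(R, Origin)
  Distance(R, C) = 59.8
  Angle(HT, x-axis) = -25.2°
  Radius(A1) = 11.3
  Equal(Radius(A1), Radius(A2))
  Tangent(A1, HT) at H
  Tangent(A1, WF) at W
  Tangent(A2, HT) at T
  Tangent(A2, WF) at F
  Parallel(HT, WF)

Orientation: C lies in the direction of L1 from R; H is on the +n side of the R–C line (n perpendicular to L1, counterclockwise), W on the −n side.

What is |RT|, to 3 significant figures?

60.9

The slot axis is L1's direction at -25.2°, so u = (cos -25.2°, sin -25.2°) = (0.905, -0.426) and n = (−sin -25.2°, cos -25.2°) = (0.426, 0.905). R is at the origin and C lies 59.8 along u from R, so C = 59.8·u = (54.1, -25.5). Tangency of A1 to both parallel lines with radius 11.3 puts H and W at R ± 11.3·n: H = (4.81, 10.2), W = (-4.81, -10.2). Equal radii place T and F the same way about C: T = C + 11.3·n = (58.9, -15.2), F = C − 11.3·n = (49.3, -35.7). Then |RT| = |T − R| = 60.9.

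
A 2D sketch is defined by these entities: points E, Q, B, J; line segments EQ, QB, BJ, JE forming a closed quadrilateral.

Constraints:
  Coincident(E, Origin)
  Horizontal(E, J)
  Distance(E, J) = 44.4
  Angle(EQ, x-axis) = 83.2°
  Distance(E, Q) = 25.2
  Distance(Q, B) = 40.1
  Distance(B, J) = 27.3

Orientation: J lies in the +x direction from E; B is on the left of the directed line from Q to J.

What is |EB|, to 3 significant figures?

50.9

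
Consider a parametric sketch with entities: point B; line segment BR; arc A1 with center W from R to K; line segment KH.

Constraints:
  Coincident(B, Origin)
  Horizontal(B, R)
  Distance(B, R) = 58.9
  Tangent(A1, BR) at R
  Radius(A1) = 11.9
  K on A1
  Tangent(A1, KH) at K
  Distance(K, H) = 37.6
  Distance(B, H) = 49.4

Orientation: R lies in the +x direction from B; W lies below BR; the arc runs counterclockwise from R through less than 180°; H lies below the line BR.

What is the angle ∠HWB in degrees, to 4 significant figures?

54.89°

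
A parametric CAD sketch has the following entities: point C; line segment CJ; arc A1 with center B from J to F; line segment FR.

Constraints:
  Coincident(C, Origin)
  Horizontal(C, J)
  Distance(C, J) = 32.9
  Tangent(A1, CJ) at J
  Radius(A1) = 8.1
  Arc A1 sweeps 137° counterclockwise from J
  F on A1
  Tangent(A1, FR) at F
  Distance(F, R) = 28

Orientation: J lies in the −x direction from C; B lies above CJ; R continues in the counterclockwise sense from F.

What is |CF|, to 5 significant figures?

30.759

C is at the origin; C and J share the same y with |CJ| = 32.9 and J on the −x side, so J = (-32.900, 0.0000). A1 meets CJ tangentially, so BJ is at right angles to CJ, so B = J + (0, 8.1) = (-32.900, 8.1000). On A1, J sits at bearing -90° from B; a 137° counterclockwise sweep puts F at bearing 47°, so F = B + 8.1·(cos 47°, sin 47°) = (-27.376, 14.024). Then |CF| = |F − C| = 30.759.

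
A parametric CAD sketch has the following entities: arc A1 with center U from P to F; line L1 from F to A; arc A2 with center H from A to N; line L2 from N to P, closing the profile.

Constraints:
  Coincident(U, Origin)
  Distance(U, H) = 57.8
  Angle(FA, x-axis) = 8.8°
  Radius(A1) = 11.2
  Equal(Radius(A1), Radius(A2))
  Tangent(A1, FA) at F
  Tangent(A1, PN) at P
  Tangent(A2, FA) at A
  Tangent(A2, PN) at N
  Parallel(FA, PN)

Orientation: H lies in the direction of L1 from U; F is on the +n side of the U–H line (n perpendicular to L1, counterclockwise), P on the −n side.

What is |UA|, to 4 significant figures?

58.88

The slot axis is L1's direction at 8.8°, so u = (cos 8.8°, sin 8.8°) = (0.9882, 0.1530) and n = (−sin 8.8°, cos 8.8°) = (-0.1530, 0.9882). U is at the origin and H lies 57.8 along u from U, so H = 57.8·u = (57.12, 8.843). Tangency of A1 to both parallel lines with radius 11.2 puts F and P at U ± 11.2·n: F = (-1.713, 11.07), P = (1.713, -11.07). Equal radii place A and N the same way about H: A = H + 11.2·n = (55.41, 19.91), N = H − 11.2·n = (58.83, -2.226). Then |UA| = |A − U| = 58.88.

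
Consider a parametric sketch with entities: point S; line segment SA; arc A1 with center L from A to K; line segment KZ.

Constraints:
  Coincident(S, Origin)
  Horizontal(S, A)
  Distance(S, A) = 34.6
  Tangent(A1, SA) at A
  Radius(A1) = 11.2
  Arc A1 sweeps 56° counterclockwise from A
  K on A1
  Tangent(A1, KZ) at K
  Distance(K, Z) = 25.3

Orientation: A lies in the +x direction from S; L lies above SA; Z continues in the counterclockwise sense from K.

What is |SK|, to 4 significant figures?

44.16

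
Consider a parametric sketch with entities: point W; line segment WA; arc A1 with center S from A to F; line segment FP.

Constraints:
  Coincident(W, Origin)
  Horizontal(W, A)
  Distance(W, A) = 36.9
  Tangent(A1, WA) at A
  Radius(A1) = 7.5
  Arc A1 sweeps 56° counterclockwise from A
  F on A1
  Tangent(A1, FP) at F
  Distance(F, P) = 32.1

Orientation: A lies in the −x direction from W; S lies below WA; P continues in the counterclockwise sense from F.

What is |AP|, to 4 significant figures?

38.46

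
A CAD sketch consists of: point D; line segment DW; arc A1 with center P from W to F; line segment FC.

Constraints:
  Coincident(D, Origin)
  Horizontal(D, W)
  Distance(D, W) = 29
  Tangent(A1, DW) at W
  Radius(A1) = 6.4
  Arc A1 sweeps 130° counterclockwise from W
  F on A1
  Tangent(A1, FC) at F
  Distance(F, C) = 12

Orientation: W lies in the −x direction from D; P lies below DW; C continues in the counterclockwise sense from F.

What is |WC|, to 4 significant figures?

19.91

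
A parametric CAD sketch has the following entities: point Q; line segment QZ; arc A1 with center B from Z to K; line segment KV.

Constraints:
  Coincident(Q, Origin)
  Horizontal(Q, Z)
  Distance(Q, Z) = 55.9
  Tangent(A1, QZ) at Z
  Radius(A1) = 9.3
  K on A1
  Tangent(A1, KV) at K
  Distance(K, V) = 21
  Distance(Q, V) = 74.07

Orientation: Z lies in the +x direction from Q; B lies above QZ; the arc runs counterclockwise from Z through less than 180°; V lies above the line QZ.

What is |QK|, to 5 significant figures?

65.564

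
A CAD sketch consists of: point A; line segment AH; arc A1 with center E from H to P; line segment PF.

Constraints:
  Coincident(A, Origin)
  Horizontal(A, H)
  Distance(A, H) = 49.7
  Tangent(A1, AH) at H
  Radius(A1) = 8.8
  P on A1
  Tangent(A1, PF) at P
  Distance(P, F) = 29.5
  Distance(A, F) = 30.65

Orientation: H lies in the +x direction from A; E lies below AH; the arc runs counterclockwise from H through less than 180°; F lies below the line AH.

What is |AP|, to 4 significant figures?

43.95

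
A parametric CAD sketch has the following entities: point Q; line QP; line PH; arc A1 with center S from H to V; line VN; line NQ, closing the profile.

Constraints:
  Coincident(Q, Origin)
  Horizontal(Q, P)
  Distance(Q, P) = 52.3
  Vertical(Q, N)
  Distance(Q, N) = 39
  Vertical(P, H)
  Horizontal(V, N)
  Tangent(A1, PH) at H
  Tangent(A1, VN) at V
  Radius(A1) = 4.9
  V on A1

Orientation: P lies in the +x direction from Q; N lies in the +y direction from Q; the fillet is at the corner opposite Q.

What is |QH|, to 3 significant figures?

62.4

Q is at the origin; Q and P share the same y with |QP| = 52.3 and P on the +x side, so P = (52.3, 0.00). QN is vertical with |QN| = 39.0 and N on the +y side, so N = (0.00, 39.0). The virtual corner opposite Q is at (52.3, 39.0). Since A1 is tangent to PH there, SH ⟂ PH and tangency of A1 to VN means the radius SV is perpendicular to VN, with radius 4.9, so the center S sits 4.9 in from both sides at S = (47.4, 34.1). That places the tangent points at H = (52.3, 34.1) on PH and V = (47.4, 39.0) on VN. Then |QH| = |H − Q| = 62.4.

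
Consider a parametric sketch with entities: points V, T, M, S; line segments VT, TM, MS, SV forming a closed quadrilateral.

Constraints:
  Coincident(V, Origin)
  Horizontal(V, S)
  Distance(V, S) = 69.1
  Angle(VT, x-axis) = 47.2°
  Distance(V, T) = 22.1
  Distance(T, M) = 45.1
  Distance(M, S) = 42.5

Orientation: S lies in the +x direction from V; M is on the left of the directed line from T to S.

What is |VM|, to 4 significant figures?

66.62

V is at the origin; V and S share the same y with |VS| = 69.1 and S in +x, so S = (69.1, 0). VT runs at 47.2° with |VT| = 22.1, so T = (15.02, 16.22). M is determined by |TM| = 45.1 and |MS| = 42.5 together: it lies at the intersection of circle(T, 45.1) and circle(S, 42.5). With |TS| = 56.46, the foot of the radical line on TS is 30.25 from T and the perpendicular offset is √(45.1² − 30.25²) = 33.45. Taking the left-of-TS solution: M = (53.60, 39.57).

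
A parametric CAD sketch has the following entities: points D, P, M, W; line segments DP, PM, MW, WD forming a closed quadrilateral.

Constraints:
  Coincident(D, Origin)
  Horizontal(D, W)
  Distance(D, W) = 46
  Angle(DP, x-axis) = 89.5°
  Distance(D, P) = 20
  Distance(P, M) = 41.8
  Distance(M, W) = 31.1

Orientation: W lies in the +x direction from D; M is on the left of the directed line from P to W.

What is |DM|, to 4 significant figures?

50.86

Checks: |PM| = 41.80 ✓; |MW| = 31.10 ✓.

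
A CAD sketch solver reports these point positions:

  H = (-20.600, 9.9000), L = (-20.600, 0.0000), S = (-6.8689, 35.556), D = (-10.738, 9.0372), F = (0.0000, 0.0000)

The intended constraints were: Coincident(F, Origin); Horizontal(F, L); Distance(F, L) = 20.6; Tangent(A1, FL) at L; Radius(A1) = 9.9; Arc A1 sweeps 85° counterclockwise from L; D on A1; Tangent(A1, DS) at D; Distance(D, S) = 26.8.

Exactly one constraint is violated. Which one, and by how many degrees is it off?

Tangent(A1, DS) at D — off by 3.30°.

F = (0.00, 0.00) ✓; F.y = 0.00, L.y = 0.00 ✓; |FL| = 20.60 ✓; ∠(HL, LF) = 90.00° ✓; |HL| = 9.900 ✓; bearing(H→D) − bearing(H→L) = 85.00° ✓; |HD| = 9.900 ✓; ∠(HD, DS) = 93.30° ✗; |DS| = 26.80 ✓.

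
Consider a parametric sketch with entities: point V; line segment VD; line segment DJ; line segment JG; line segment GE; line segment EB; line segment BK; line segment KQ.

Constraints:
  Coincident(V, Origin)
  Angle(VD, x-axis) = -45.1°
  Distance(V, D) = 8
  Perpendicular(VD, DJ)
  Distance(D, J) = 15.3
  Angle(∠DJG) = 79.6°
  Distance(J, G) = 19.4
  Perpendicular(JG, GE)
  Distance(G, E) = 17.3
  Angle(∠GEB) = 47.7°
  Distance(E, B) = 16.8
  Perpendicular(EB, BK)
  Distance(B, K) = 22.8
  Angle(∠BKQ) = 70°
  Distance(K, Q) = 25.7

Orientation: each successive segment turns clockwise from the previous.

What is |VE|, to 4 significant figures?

9.516

V is at the origin; VD runs at -45.1° with length 8.0, so D = (5.647, -5.667). VD ⟂ DJ, so DJ runs at -135.1°; with |DJ| = 15.3, J = (-5.191, -16.47). ∠DJG = 79.6° gives JG at 124.5° from the x-axis; with |JG| = 19.4, G = (-16.18, -0.4785). JG is perpendicular to GE, so GE runs at 34.50°; with |GE| = 17.3, E = (-1.922, 9.320). Then |VE| = |E − V| = 9.516.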